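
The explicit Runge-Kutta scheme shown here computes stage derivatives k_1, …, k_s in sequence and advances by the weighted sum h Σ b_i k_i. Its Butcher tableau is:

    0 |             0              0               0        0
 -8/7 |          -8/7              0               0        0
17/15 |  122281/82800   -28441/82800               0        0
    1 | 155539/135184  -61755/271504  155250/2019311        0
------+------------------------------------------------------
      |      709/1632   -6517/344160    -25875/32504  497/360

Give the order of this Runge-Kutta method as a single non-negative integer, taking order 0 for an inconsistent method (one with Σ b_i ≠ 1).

b = (709/1632, -6517/344160, -25875/32504, 497/360)
c = (0, -8/7, 17/15, 1)
Ac = (0, 0, 4063/10350, 345/994)
Σ b_i: 709/1632·1 + (-6517/344160)·1 + (-25875/32504)·1 + 497/360·1 = 1 ✓
b·c: (-6517/344160)·(-8/7) + (-25875/32504)·17/15 + 497/360·1 = 1/2 ✓
b·c²: (-6517/344160)·64/49 + (-25875/32504)·289/225 + 497/360·1 = 1/3 ✓
b·Ac: (-25875/32504)·4063/10350 + 497/360·345/994 = 1/6 ✓
b·c³: (-6517/344160)·(-512/343) + (-25875/32504)·4913/3375 + 497/360·1 = 1/4 ✓
b·(c∘Ac): (-25875/32504)·69071/155250 + 497/360·345/994 = 1/8 ✓
b·Ac²: (-25875/32504)·(-16252/36225) + 497/360·(-690/3479) = 1/12 ✓
b·A²c: 497/360·15/497 = 1/24 ✓; 4 stages ⇒ order 4.

4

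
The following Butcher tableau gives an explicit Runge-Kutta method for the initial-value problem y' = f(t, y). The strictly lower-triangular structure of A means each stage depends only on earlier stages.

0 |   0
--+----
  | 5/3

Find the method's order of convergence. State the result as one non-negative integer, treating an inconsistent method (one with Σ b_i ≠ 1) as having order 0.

0

b = (5/3)
c = (0)
Σ b_i: 5/3·1 = 5/3 ≠ 1 ⇒ order 0.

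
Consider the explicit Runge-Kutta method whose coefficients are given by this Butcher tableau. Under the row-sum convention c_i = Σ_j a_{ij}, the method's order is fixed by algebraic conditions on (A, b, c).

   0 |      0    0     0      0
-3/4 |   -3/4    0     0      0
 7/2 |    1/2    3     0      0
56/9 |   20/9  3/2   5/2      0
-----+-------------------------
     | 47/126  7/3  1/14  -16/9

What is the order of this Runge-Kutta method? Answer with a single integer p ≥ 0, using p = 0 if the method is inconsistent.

b = (47/126, 7/3, 1/14, -16/9)
c = (0, -3/4, 7/2, 56/9)
Ac = (0, 0, -9/4, 61/8)
Σ b_i: 47/126·1 + 7/3·1 + 1/14·1 + (-16/9)·1 = 1 ✓
b·c: 7/3·(-3/4) + 1/14·7/2 + (-16/9)·56/9 = -2035/162 ≠ 1/2 ⇒ order 1.

1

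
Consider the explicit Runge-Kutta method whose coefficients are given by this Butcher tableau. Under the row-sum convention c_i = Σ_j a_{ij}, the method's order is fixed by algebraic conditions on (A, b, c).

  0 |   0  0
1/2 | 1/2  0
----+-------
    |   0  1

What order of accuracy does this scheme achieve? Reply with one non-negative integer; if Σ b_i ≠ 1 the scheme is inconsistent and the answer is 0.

2

b = (0, 1)
c = (0, 1/2)
Σ b_i: 1·1 = 1 ✓
b·c: 1·1/2 = 1/2 ✓; 2 stages ⇒ order 2.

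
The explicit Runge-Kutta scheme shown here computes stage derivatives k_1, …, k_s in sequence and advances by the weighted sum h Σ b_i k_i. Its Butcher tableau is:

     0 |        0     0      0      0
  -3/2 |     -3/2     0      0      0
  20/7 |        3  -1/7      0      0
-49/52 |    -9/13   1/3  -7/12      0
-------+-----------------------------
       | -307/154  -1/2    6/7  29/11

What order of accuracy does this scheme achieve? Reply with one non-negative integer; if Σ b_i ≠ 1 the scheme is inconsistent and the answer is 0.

b = (-307/154, -1/2, 6/7, 29/11)
c = (0, -3/2, 20/7, -49/52)
Ac = (0, 0, 3/14, -13/6)
Σ b_i: (-307/154)·1 + (-1/2)·1 + 6/7·1 + 29/11·1 = 1 ✓
b·c: (-1/2)·(-3/2) + 6/7·20/7 + 29/11·(-49/52) = 5008/7007 ≠ 1/2 ⇒ order 1.

1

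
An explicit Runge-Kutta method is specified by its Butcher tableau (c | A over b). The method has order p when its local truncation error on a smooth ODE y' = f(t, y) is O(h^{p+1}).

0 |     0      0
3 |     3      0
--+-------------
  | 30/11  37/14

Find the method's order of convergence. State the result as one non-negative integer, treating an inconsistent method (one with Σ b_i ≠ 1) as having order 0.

b = (30/11, 37/14)
c = (0, 3)
Σ b_i: 30/11·1 + 37/14·1 = 827/154 ≠ 1 ⇒ order 0.

0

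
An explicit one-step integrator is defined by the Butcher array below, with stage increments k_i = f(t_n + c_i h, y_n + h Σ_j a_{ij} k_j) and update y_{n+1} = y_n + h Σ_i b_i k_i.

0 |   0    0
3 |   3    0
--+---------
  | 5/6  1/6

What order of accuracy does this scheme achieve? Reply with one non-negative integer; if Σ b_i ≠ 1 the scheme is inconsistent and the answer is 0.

2

b = (5/6, 1/6)
c = (0, 3)
Σ b_i: 5/6·1 + 1/6·1 = 1 ✓
b·c: 1/6·3 = 1/2 ✓; 2 stages ⇒ order 2.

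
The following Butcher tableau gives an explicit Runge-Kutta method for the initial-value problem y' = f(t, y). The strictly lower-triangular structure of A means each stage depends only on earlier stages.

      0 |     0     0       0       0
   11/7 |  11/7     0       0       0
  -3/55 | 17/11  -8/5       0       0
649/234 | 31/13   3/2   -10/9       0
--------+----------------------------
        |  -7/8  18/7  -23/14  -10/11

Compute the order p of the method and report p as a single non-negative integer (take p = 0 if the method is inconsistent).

b = (-7/8, 18/7, -23/14, -10/11)
c = (0, 11/7, -3/55, 649/234)
Ac = (0, 0, -88/35, 1117/462)
Σ b_i: (-7/8)·1 + 18/7·1 + (-23/14)·1 + (-10/11)·1 = -527/616 ≠ 1 ⇒ order 0.

0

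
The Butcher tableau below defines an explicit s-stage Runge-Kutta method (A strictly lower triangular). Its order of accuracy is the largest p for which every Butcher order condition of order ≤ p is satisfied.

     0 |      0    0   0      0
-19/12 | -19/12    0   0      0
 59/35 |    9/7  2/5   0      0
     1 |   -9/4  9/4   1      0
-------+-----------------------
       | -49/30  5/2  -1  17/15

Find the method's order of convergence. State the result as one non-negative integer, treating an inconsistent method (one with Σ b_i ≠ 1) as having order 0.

1

b = (-49/30, 5/2, -1, 17/15)
c = (0, -19/12, 59/35, 1)
Ac = (0, 0, -19/30, -1051/560)
Σ b_i: (-49/30)·1 + 5/2·1 + (-1)·1 + 17/15·1 = 1 ✓
b·c: 5/2·(-19/12) + (-1)·59/35 + 17/15·1 = -1263/280 ≠ 1/2 ⇒ order 1.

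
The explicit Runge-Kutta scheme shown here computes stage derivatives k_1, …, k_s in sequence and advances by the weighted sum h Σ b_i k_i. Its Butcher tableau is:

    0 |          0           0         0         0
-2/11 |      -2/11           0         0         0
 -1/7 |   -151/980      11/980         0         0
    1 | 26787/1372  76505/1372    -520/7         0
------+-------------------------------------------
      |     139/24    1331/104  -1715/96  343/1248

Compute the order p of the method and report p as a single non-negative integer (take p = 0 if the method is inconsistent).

4

b = (139/24, 1331/104, -1715/96, 343/1248)
c = (0, -2/11, -1/7, 1)
Ac = (0, 0, -1/490, 325/686)
Σ b_i: 139/24·1 + 1331/104·1 + (-1715/96)·1 + 343/1248·1 = 1 ✓
b·c: 1331/104·(-2/11) + (-1715/96)·(-1/7) + 343/1248·1 = 1/2 ✓
b·c²: 1331/104·4/121 + (-1715/96)·1/49 + 343/1248·1 = 1/3 ✓
b·Ac: (-1715/96)·(-1/490) + 343/1248·325/686 = 1/6 ✓
b·c³: 1331/104·(-8/1331) + (-1715/96)·(-1/343) + 343/1248·1 = 1/4 ✓
b·(c∘Ac): (-1715/96)·1/3430 + 343/1248·325/686 = 1/8 ✓
b·Ac²: (-1715/96)·1/2695 + 343/1248·1235/3773 = 1/12 ✓
b·A²c: 343/1248·52/343 = 1/24 ✓; 4 stages ⇒ order 4.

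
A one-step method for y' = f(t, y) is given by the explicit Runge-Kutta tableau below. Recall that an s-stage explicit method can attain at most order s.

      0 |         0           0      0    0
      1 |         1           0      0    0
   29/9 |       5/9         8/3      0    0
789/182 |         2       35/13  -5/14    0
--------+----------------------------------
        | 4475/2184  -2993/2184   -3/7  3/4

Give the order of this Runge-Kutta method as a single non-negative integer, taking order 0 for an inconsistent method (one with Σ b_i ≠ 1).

2

b = (4475/2184, -2993/2184, -3/7, 3/4)
c = (0, 1, 29/9, 789/182)
Ac = (0, 0, 8/3, 2525/1638)
Σ b_i: 4475/2184·1 + (-2993/2184)·1 + (-3/7)·1 + 3/4·1 = 1 ✓
b·c: (-2993/2184)·1 + (-3/7)·29/9 + 3/4·789/182 = 1/2 ✓
b·c²: (-2993/2184)·1 + (-3/7)·841/81 + 3/4·622521/33124 = 29603219/3577392 ≠ 1/3 ⇒ order 2.
b·Ac: (-3/7)·8/3 + 3/4·2525/1638 = 29/2184 ≠ 1/6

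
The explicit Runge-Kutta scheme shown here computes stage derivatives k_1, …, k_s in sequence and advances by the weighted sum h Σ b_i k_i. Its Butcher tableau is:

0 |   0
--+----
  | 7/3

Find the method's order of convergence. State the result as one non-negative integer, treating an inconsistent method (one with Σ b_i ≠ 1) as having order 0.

b = (7/3)
c = (0)
Σ b_i: 7/3·1 = 7/3 ≠ 1 ⇒ order 0.

0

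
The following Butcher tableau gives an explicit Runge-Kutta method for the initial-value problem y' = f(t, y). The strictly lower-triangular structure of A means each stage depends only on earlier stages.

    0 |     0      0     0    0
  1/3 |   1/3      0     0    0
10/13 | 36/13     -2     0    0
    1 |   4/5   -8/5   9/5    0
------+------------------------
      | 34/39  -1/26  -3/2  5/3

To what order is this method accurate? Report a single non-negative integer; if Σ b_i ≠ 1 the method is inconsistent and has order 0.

b = (34/39, -1/26, -3/2, 5/3)
c = (0, 1/3, 10/13, 1)
Ac = (0, 0, -2/3, 166/195)
Σ b_i: 34/39·1 + (-1/26)·1 + (-3/2)·1 + 5/3·1 = 1 ✓
b·c: (-1/26)·1/3 + (-3/2)·10/13 + 5/3·1 = 1/2 ✓
b·c²: (-1/26)·1/9 + (-3/2)·100/169 + 5/3·1 = 2357/3042 ≠ 1/3 ⇒ order 2.
b·Ac: (-3/2)·(-2/3) + 5/3·166/195 = 283/117 ≠ 1/6

2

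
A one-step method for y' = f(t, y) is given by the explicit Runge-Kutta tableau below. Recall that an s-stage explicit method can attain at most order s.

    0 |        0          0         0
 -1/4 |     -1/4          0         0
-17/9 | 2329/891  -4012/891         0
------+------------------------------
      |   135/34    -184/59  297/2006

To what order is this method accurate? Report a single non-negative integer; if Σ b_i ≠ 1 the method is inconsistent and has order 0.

b = (135/34, -184/59, 297/2006)
c = (0, -1/4, -17/9)
Ac = (0, 0, 1003/891)
Σ b_i: 135/34·1 + (-184/59)·1 + 297/2006·1 = 1 ✓
b·c: (-184/59)·(-1/4) + 297/2006·(-17/9) = 1/2 ✓
b·c²: (-184/59)·1/16 + 297/2006·289/81 = 1/3 ✓
b·Ac: 297/2006·1003/891 = 1/6 ✓; 3 stages ⇒ order 3.

3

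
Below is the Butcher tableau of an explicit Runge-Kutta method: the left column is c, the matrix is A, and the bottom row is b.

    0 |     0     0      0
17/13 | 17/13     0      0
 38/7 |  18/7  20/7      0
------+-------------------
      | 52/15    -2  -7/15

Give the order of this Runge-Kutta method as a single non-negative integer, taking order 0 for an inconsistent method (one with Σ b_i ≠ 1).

1

b = (52/15, -2, -7/15)
c = (0, 17/13, 38/7)
Ac = (0, 0, 340/91)
Σ b_i: 52/15·1 + (-2)·1 + (-7/15)·1 = 1 ✓
b·c: (-2)·17/13 + (-7/15)·38/7 = -1004/195 ≠ 1/2 ⇒ order 1.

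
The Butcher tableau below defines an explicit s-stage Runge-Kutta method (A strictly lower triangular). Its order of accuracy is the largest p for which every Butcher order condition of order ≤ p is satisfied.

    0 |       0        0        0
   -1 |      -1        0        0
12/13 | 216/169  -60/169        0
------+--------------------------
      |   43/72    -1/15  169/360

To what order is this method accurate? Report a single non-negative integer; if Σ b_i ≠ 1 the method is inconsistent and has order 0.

3

b = (43/72, -1/15, 169/360)
c = (0, -1, 12/13)
Ac = (0, 0, 60/169)
Σ b_i: 43/72·1 + (-1/15)·1 + 169/360·1 = 1 ✓
b·c: (-1/15)·(-1) + 169/360·12/13 = 1/2 ✓
b·c²: (-1/15)·1 + 169/360·144/169 = 1/3 ✓
b·Ac: 169/360·60/169 = 1/6 ✓; 3 stages ⇒ order 3.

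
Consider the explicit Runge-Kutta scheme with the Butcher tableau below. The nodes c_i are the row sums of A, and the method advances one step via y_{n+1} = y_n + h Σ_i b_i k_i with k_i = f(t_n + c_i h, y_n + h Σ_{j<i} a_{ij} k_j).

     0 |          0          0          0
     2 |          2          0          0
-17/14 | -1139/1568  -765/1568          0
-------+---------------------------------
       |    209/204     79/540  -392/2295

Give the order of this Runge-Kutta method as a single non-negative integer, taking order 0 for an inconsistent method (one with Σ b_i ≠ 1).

3

b = (209/204, 79/540, -392/2295)
c = (0, 2, -17/14)
Ac = (0, 0, -765/784)
Σ b_i: 209/204·1 + 79/540·1 + (-392/2295)·1 = 1 ✓
b·c: 79/540·2 + (-392/2295)·(-17/14) = 1/2 ✓
b·c²: 79/540·4 + (-392/2295)·289/196 = 1/3 ✓
b·Ac: (-392/2295)·(-765/784) = 1/6 ✓; 3 stages ⇒ order 3.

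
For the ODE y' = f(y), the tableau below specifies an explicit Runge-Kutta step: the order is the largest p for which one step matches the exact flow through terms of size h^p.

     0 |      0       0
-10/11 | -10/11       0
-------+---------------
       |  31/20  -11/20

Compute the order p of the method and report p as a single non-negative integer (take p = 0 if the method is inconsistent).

b = (31/20, -11/20)
c = (0, -10/11)
Σ b_i: 31/20·1 + (-11/20)·1 = 1 ✓
b·c: (-11/20)·(-10/11) = 1/2 ✓; 2 stages ⇒ order 2.

2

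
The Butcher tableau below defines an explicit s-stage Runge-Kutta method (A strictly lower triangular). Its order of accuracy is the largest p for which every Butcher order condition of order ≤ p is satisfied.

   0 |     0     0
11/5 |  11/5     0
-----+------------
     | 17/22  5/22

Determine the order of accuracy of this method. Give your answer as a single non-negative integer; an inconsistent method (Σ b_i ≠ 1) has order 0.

2

b = (17/22, 5/22)
c = (0, 11/5)
Σ b_i: 17/22·1 + 5/22·1 = 1 ✓
b·c: 5/22·11/5 = 1/2 ✓; 2 stages ⇒ order 2.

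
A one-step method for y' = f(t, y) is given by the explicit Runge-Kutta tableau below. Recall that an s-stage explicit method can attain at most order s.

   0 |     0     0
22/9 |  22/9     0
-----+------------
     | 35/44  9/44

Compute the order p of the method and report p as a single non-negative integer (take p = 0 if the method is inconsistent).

b = (35/44, 9/44)
c = (0, 22/9)
Σ b_i: 35/44·1 + 9/44·1 = 1 ✓
b·c: 9/44·22/9 = 1/2 ✓; 2 stages ⇒ order 2.

2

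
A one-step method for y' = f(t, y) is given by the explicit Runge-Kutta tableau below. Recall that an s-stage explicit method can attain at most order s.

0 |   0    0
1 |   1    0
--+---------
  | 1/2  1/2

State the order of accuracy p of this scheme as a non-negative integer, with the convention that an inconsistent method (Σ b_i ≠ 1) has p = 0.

2

b = (1/2, 1/2)
c = (0, 1)
Σ b_i: 1/2·1 + 1/2·1 = 1 ✓
b·c: 1/2·1 = 1/2 ✓; 2 stages ⇒ order 2.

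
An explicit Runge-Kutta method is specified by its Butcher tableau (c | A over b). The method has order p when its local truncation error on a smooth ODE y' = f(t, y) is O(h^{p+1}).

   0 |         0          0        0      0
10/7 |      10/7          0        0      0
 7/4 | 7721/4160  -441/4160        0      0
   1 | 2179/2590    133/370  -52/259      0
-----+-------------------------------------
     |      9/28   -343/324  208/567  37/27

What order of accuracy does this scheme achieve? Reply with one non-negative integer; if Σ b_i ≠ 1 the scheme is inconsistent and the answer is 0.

4

b = (9/28, -343/324, 208/567, 37/27)
c = (0, 10/7, 7/4, 1)
Ac = (0, 0, -63/416, 6/37)
Σ b_i: 9/28·1 + (-343/324)·1 + 208/567·1 + 37/27·1 = 1 ✓
b·c: (-343/324)·10/7 + 208/567·7/4 + 37/27·1 = 1/2 ✓
b·c²: (-343/324)·100/49 + 208/567·49/16 + 37/27·1 = 1/3 ✓
b·Ac: 208/567·(-63/416) + 37/27·6/37 = 1/6 ✓
b·c³: (-343/324)·1000/343 + 208/567·343/64 + 37/27·1 = 1/4 ✓
b·(c∘Ac): 208/567·(-441/1664) + 37/27·6/37 = 1/8 ✓
b·Ac²: 208/567·(-45/208) + 37/27·123/1036 = 1/12 ✓
b·A²c: 37/27·9/296 = 1/24 ✓; 4 stages ⇒ order 4.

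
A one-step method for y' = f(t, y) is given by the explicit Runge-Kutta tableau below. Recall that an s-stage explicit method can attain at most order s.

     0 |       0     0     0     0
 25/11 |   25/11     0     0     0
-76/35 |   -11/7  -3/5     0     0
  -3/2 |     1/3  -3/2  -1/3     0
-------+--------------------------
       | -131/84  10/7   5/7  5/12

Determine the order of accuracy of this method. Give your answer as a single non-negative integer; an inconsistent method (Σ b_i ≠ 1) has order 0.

b = (-131/84, 10/7, 5/7, 5/12)
c = (0, 25/11, -76/35, -3/2)
Ac = (0, 0, -15/11, -6203/2310)
Σ b_i: (-131/84)·1 + 10/7·1 + 5/7·1 + 5/12·1 = 1 ✓
b·c: 10/7·25/11 + 5/7·(-76/35) + 5/12·(-3/2) = 4617/4312 ≠ 1/2 ⇒ order 1.

1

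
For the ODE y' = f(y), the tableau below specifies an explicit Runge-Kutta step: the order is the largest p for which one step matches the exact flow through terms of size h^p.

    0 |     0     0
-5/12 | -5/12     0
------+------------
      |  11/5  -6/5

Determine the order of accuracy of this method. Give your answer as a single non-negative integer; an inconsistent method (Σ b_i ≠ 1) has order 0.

2

b = (11/5, -6/5)
c = (0, -5/12)
Σ b_i: 11/5·1 + (-6/5)·1 = 1 ✓
b·c: (-6/5)·(-5/12) = 1/2 ✓; 2 stages ⇒ order 2.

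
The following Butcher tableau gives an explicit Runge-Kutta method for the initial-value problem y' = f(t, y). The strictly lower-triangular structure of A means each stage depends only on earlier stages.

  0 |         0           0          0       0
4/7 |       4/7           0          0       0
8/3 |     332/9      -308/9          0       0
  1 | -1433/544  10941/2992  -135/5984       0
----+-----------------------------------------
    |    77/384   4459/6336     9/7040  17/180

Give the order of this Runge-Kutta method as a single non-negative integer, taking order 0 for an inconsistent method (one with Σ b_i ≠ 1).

b = (77/384, 4459/6336, 9/7040, 17/180)
c = (0, 4/7, 8/3, 1)
Ac = (0, 0, -176/9, 69/34)
Σ b_i: 77/384·1 + 4459/6336·1 + 9/7040·1 + 17/180·1 = 1 ✓
b·c: 4459/6336·4/7 + 9/7040·8/3 + 17/180·1 = 1/2 ✓
b·c²: 4459/6336·16/49 + 9/7040·64/9 + 17/180·1 = 1/3 ✓
b·Ac: 9/7040·(-176/9) + 17/180·69/34 = 1/6 ✓
b·c³: 4459/6336·64/343 + 9/7040·512/27 + 17/180·1 = 1/4 ✓
b·(c∘Ac): 9/7040·(-1408/27) + 17/180·69/34 = 1/8 ✓
b·Ac²: 9/7040·(-704/63) + 17/180·123/119 = 1/12 ✓
b·A²c: 17/180·15/34 = 1/24 ✓; 4 stages ⇒ order 4.

4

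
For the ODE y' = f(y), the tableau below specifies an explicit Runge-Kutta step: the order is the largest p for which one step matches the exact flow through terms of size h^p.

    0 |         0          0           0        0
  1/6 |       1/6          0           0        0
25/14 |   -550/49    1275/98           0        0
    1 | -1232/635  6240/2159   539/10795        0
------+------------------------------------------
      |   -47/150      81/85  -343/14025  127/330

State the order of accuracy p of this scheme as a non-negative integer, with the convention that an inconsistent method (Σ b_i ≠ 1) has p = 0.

b = (-47/150, 81/85, -343/14025, 127/330)
c = (0, 1/6, 25/14, 1)
Ac = (0, 0, 425/196, 145/254)
Σ b_i: (-47/150)·1 + 81/85·1 + (-343/14025)·1 + 127/330·1 = 1 ✓
b·c: 81/85·1/6 + (-343/14025)·25/14 + 127/330·1 = 1/2 ✓
b·c²: 81/85·1/36 + (-343/14025)·625/196 + 127/330·1 = 1/3 ✓
b·Ac: (-343/14025)·425/196 + 127/330·145/254 = 1/6 ✓
b·c³: 81/85·1/216 + (-343/14025)·15625/2744 + 127/330·1 = 1/4 ✓
b·(c∘Ac): (-343/14025)·10625/2744 + 127/330·145/254 = 1/8 ✓
b·Ac²: (-343/14025)·425/1176 + 127/330·365/1524 = 1/12 ✓
b·A²c: 127/330·55/508 = 1/24 ✓; 4 stages ⇒ order 4.

4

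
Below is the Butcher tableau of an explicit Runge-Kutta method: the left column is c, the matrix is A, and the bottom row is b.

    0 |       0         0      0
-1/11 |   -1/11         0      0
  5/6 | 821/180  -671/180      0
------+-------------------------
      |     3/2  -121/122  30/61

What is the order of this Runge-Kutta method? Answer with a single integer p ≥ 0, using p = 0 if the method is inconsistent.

3

b = (3/2, -121/122, 30/61)
c = (0, -1/11, 5/6)
Ac = (0, 0, 61/180)
Σ b_i: 3/2·1 + (-121/122)·1 + 30/61·1 = 1 ✓
b·c: (-121/122)·(-1/11) + 30/61·5/6 = 1/2 ✓
b·c²: (-121/122)·1/121 + 30/61·25/36 = 1/3 ✓
b·Ac: 30/61·61/180 = 1/6 ✓; 3 stages ⇒ order 3.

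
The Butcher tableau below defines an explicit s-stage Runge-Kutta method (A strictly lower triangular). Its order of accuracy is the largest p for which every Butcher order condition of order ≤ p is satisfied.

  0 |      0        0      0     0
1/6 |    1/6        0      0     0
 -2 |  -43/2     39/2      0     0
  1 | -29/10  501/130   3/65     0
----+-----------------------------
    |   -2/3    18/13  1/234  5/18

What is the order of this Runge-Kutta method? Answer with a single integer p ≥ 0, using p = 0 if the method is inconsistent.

4

b = (-2/3, 18/13, 1/234, 5/18)
c = (0, 1/6, -2, 1)
Ac = (0, 0, 13/4, 11/20)
Σ b_i: (-2/3)·1 + 18/13·1 + 1/234·1 + 5/18·1 = 1 ✓
b·c: 18/13·1/6 + 1/234·(-2) + 5/18·1 = 1/2 ✓
b·c²: 18/13·1/36 + 1/234·4 + 5/18·1 = 1/3 ✓
b·Ac: 1/234·13/4 + 5/18·11/20 = 1/6 ✓
b·c³: 18/13·1/216 + 1/234·(-8) + 5/18·1 = 1/4 ✓
b·(c∘Ac): 1/234·(-13/2) + 5/18·11/20 = 1/8 ✓
b·Ac²: 1/234·13/24 + 5/18·7/24 = 1/12 ✓
b·A²c: 5/18·3/20 = 1/24 ✓; 4 stages ⇒ order 4.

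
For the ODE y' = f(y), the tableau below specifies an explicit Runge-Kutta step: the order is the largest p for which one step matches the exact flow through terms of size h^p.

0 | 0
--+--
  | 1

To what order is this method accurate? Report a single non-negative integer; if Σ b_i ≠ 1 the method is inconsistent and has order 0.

1

b = (1)
c = (0)
Σ b_i: 1·1 = 1 ✓; 1 stage ⇒ order 1.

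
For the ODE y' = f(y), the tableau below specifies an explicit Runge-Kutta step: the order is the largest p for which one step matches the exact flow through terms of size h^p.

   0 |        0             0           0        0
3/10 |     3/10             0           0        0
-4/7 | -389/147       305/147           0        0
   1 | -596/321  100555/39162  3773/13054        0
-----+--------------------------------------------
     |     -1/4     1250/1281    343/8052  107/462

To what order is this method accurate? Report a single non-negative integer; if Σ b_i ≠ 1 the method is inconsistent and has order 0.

b = (-1/4, 1250/1281, 343/8052, 107/462)
c = (0, 3/10, -4/7, 1)
Ac = (0, 0, 61/98, 259/428)
Σ b_i: (-1/4)·1 + 1250/1281·1 + 343/8052·1 + 107/462·1 = 1 ✓
b·c: 1250/1281·3/10 + 343/8052·(-4/7) + 107/462·1 = 1/2 ✓
b·c²: 1250/1281·9/100 + 343/8052·16/49 + 107/462·1 = 1/3 ✓
b·Ac: 343/8052·61/98 + 107/462·259/428 = 1/6 ✓
b·c³: 1250/1281·27/1000 + 343/8052·(-64/343) + 107/462·1 = 1/4 ✓
b·(c∘Ac): 343/8052·(-122/343) + 107/462·259/428 = 1/8 ✓
b·Ac²: 343/8052·183/980 + 107/462·1393/4280 = 1/12 ✓
b·A²c: 107/462·77/428 = 1/24 ✓; 4 stages ⇒ order 4.

4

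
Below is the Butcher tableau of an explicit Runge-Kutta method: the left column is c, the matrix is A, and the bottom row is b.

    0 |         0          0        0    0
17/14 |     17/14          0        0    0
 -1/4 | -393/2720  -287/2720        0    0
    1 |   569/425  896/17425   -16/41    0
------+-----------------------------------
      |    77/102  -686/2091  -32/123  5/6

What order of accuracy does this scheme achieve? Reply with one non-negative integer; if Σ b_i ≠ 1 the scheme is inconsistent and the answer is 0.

4

b = (77/102, -686/2091, -32/123, 5/6)
c = (0, 17/14, -1/4, 1)
Ac = (0, 0, -41/320, 4/25)
Σ b_i: 77/102·1 + (-686/2091)·1 + (-32/123)·1 + 5/6·1 = 1 ✓
b·c: (-686/2091)·17/14 + (-32/123)·(-1/4) + 5/6·1 = 1/2 ✓
b·c²: (-686/2091)·289/196 + (-32/123)·1/16 + 5/6·1 = 1/3 ✓
b·Ac: (-32/123)·(-41/320) + 5/6·4/25 = 1/6 ✓
b·c³: (-686/2091)·4913/2744 + (-32/123)·(-1/64) + 5/6·1 = 1/4 ✓
b·(c∘Ac): (-32/123)·41/1280 + 5/6·4/25 = 1/8 ✓
b·Ac²: (-32/123)·(-697/4480) + 5/6·9/175 = 1/12 ✓
b·A²c: 5/6·1/20 = 1/24 ✓; 4 stages ⇒ order 4.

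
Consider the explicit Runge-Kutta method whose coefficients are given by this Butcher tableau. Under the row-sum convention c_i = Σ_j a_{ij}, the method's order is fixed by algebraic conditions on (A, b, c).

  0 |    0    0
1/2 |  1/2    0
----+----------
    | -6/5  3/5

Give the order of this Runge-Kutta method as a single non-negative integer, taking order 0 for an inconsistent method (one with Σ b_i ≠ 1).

b = (-6/5, 3/5)
c = (0, 1/2)
Σ b_i: (-6/5)·1 + 3/5·1 = -3/5 ≠ 1 ⇒ order 0.

0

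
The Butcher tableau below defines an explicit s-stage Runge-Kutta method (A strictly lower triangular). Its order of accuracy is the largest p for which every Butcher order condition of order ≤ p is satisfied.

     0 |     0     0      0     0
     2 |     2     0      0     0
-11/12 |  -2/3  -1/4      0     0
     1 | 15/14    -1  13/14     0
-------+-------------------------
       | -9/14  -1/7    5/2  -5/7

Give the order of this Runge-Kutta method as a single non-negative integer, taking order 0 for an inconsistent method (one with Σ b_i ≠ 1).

b = (-9/14, -1/7, 5/2, -5/7)
c = (0, 2, -11/12, 1)
Ac = (0, 0, -1/2, -479/168)
Σ b_i: (-9/14)·1 + (-1/7)·1 + 5/2·1 + (-5/7)·1 = 1 ✓
b·c: (-1/7)·2 + 5/2·(-11/12) + (-5/7)·1 = -79/24 ≠ 1/2 ⇒ order 1.

1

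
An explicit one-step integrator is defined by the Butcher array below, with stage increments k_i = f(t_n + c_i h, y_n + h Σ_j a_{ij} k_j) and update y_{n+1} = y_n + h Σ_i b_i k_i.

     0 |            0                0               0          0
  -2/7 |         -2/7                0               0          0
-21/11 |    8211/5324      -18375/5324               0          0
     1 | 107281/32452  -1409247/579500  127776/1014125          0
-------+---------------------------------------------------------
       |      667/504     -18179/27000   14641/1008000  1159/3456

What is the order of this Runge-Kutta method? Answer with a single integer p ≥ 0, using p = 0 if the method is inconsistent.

b = (667/504, -18179/27000, 14641/1008000, 1159/3456)
c = (0, -2/7, -21/11, 1)
Ac = (0, 0, 2625/2662, 1053/2318)
Σ b_i: 667/504·1 + (-18179/27000)·1 + 14641/1008000·1 + 1159/3456·1 = 1 ✓
b·c: (-18179/27000)·(-2/7) + 14641/1008000·(-21/11) + 1159/3456·1 = 1/2 ✓
b·c²: (-18179/27000)·4/49 + 14641/1008000·441/121 + 1159/3456·1 = 1/3 ✓
b·Ac: 14641/1008000·2625/2662 + 1159/3456·1053/2318 = 1/6 ✓
b·c³: (-18179/27000)·(-8/343) + 14641/1008000·(-9261/1331) + 1159/3456·1 = 1/4 ✓
b·(c∘Ac): 14641/1008000·(-55125/29282) + 1159/3456·1053/2318 = 1/8 ✓
b·Ac²: 14641/1008000·(-375/1331) + 1159/3456·2115/8113 = 1/12 ✓
b·A²c: 1159/3456·144/1159 = 1/24 ✓; 4 stages ⇒ order 4.

4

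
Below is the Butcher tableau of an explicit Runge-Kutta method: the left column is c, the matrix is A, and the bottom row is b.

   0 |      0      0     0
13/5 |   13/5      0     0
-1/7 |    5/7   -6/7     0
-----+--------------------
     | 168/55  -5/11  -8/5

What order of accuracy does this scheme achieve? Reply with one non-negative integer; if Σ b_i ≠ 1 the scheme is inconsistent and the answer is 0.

b = (168/55, -5/11, -8/5)
c = (0, 13/5, -1/7)
Ac = (0, 0, -78/35)
Σ b_i: 168/55·1 + (-5/11)·1 + (-8/5)·1 = 1 ✓
b·c: (-5/11)·13/5 + (-8/5)·(-1/7) = -367/385 ≠ 1/2 ⇒ order 1.

1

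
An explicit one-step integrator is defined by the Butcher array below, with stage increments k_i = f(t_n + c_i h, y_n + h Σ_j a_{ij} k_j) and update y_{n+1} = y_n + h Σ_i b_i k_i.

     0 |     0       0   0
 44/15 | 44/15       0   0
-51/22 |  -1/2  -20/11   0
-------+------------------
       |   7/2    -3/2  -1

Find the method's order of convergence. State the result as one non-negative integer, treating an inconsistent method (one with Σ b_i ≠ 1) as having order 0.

b = (7/2, -3/2, -1)
c = (0, 44/15, -51/22)
Ac = (0, 0, -16/3)
Σ b_i: 7/2·1 + (-3/2)·1 + (-1)·1 = 1 ✓
b·c: (-3/2)·44/15 + (-1)·(-51/22) = -229/110 ≠ 1/2 ⇒ order 1.

1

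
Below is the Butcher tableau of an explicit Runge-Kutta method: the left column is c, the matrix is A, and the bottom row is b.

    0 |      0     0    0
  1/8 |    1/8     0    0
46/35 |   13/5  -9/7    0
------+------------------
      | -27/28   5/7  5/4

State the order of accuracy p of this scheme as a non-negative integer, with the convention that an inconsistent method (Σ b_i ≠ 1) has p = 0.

b = (-27/28, 5/7, 5/4)
c = (0, 1/8, 46/35)
Ac = (0, 0, -9/56)
Σ b_i: (-27/28)·1 + 5/7·1 + 5/4·1 = 1 ✓
b·c: 5/7·1/8 + 5/4·46/35 = 97/56 ≠ 1/2 ⇒ order 1.

1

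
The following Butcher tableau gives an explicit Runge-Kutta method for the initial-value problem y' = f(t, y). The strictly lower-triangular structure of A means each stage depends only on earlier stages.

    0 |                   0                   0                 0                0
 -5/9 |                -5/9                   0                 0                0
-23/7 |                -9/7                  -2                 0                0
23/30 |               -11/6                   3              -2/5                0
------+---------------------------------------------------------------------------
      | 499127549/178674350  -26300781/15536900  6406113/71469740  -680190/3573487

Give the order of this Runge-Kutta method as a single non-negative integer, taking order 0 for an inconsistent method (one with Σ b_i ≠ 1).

3

b = (499127549/178674350, -26300781/15536900, 6406113/71469740, -680190/3573487)
c = (0, -5/9, -23/7, 23/30)
Ac = (0, 0, 10/9, -37/105)
Σ b_i: 499127549/178674350·1 + (-26300781/15536900)·1 + 6406113/71469740·1 + (-680190/3573487)·1 = 1 ✓
b·c: (-26300781/15536900)·(-5/9) + 6406113/71469740·(-23/7) + (-680190/3573487)·23/30 = 1/2 ✓
b·c²: (-26300781/15536900)·25/81 + 6406113/71469740·529/49 + (-680190/3573487)·529/900 = 1/3 ✓
b·Ac: 6406113/71469740·10/9 + (-680190/3573487)·(-37/105) = 1/6 ✓
b·c³: (-26300781/15536900)·(-125/729) + 6406113/71469740·(-12167/343) + (-680190/3573487)·12167/27000 = -2912039029/978824700 ≠ 1/4 ⇒ order 3.
b·(c∘Ac): 6406113/71469740·(-230/63) + (-680190/3573487)·(-851/3150) = -1285579/4661070 ≠ 1/8
b·Ac²: 6406113/71469740·(-50/81) + (-680190/3573487)·(-22441/6615) = 34673861/58729482 ≠ 1/12
b·A²c: (-680190/3573487)·(-4/9) = 906920/10720461 ≠ 1/24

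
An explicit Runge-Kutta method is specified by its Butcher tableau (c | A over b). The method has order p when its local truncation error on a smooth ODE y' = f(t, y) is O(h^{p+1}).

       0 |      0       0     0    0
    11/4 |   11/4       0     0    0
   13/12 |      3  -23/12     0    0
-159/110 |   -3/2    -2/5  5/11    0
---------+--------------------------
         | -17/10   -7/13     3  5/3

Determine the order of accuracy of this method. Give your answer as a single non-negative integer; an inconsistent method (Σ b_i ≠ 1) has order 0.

0

b = (-17/10, -7/13, 3, 5/3)
c = (0, 11/4, 13/12, -159/110)
Ac = (0, 0, -253/48, -401/660)
Σ b_i: (-17/10)·1 + (-7/13)·1 + 3·1 + 5/3·1 = 947/390 ≠ 1 ⇒ order 0.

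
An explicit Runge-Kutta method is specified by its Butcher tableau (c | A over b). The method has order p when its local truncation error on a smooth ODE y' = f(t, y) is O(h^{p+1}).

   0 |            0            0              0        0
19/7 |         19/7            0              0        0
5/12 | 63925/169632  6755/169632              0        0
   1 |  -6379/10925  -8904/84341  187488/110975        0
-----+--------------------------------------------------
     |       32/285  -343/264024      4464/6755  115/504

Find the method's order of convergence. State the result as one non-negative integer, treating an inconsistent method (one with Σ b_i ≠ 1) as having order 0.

b = (32/285, -343/264024, 4464/6755, 115/504)
c = (0, 19/7, 5/12, 1)
Ac = (0, 0, 965/8928, 48/115)
Σ b_i: 32/285·1 + (-343/264024)·1 + 4464/6755·1 + 115/504·1 = 1 ✓
b·c: (-343/264024)·19/7 + 4464/6755·5/12 + 115/504·1 = 1/2 ✓
b·c²: (-343/264024)·361/49 + 4464/6755·25/144 + 115/504·1 = 1/3 ✓
b·Ac: 4464/6755·965/8928 + 115/504·48/115 = 1/6 ✓
b·c³: (-343/264024)·6859/343 + 4464/6755·125/1728 + 115/504·1 = 1/4 ✓
b·(c∘Ac): 4464/6755·4825/107136 + 115/504·48/115 = 1/8 ✓
b·Ac²: 4464/6755·18335/62496 + 115/504·(-78/161) = 1/12 ✓
b·A²c: 115/504·21/115 = 1/24 ✓; 4 stages ⇒ order 4.

4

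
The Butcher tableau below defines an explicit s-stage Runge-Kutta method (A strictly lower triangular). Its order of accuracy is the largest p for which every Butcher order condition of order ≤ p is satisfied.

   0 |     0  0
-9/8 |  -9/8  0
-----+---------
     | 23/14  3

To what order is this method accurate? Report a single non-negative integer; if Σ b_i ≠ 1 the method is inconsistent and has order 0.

b = (23/14, 3)
c = (0, -9/8)
Σ b_i: 23/14·1 + 3·1 = 65/14 ≠ 1 ⇒ order 0.

0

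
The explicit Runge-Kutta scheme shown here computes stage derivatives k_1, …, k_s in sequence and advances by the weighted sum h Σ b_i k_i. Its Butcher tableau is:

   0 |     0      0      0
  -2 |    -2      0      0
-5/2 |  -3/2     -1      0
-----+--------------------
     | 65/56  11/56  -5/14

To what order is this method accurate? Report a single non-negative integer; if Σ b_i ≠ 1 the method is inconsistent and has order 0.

b = (65/56, 11/56, -5/14)
c = (0, -2, -5/2)
Ac = (0, 0, 2)
Σ b_i: 65/56·1 + 11/56·1 + (-5/14)·1 = 1 ✓
b·c: 11/56·(-2) + (-5/14)·(-5/2) = 1/2 ✓
b·c²: 11/56·4 + (-5/14)·25/4 = -81/56 ≠ 1/3 ⇒ order 2.
b·Ac: (-5/14)·2 = -5/7 ≠ 1/6

2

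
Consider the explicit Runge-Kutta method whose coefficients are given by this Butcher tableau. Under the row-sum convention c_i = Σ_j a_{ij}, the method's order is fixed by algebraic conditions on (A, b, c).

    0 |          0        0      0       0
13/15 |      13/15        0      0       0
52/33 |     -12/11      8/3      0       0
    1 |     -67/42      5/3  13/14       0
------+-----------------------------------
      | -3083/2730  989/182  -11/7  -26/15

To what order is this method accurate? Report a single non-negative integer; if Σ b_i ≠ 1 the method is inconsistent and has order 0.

b = (-3083/2730, 989/182, -11/7, -26/15)
c = (0, 13/15, 52/33, 1)
Ac = (0, 0, 104/45, 2015/693)
Σ b_i: (-3083/2730)·1 + 989/182·1 + (-11/7)·1 + (-26/15)·1 = 1 ✓
b·c: 989/182·13/15 + (-11/7)·52/33 + (-26/15)·1 = 1/2 ✓
b·c²: 989/182·169/225 + (-11/7)·2704/1089 + (-26/15)·1 = -53833/34650 ≠ 1/3 ⇒ order 2.
b·Ac: (-11/7)·104/45 + (-26/15)·2015/693 = -90142/10395 ≠ 1/6

2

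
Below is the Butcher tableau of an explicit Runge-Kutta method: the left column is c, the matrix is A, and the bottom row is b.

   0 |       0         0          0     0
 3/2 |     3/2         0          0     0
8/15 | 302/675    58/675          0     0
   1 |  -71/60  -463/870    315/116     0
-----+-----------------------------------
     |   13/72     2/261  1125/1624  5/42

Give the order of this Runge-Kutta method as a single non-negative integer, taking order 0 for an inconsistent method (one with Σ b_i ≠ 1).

b = (13/72, 2/261, 1125/1624, 5/42)
c = (0, 3/2, 8/15, 1)
Ac = (0, 0, 29/225, 13/20)
Σ b_i: 13/72·1 + 2/261·1 + 1125/1624·1 + 5/42·1 = 1 ✓
b·c: 2/261·3/2 + 1125/1624·8/15 + 5/42·1 = 1/2 ✓
b·c²: 2/261·9/4 + 1125/1624·64/225 + 5/42·1 = 1/3 ✓
b·Ac: 1125/1624·29/225 + 5/42·13/20 = 1/6 ✓
b·c³: 2/261·27/8 + 1125/1624·512/3375 + 5/42·1 = 1/4 ✓
b·(c∘Ac): 1125/1624·232/3375 + 5/42·13/20 = 1/8 ✓
b·Ac²: 1125/1624·29/150 + 5/42·(-17/40) = 1/12 ✓
b·A²c: 5/42·7/20 = 1/24 ✓; 4 stages ⇒ order 4.

4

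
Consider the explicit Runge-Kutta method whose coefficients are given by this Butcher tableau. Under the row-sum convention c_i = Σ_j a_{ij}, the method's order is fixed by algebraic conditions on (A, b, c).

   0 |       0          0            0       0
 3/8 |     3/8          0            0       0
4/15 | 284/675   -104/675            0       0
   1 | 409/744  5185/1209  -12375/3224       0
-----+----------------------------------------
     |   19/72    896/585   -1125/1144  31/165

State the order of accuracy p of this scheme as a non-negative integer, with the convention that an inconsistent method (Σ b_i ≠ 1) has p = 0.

4

b = (19/72, 896/585, -1125/1144, 31/165)
c = (0, 3/8, 4/15, 1)
Ac = (0, 0, -13/225, 145/248)
Σ b_i: 19/72·1 + 896/585·1 + (-1125/1144)·1 + 31/165·1 = 1 ✓
b·c: 896/585·3/8 + (-1125/1144)·4/15 + 31/165·1 = 1/2 ✓
b·c²: 896/585·9/64 + (-1125/1144)·16/225 + 31/165·1 = 1/3 ✓
b·Ac: (-1125/1144)·(-13/225) + 31/165·145/248 = 1/6 ✓
b·c³: 896/585·27/512 + (-1125/1144)·64/3375 + 31/165·1 = 1/4 ✓
b·(c∘Ac): (-1125/1144)·(-52/3375) + 31/165·145/248 = 1/8 ✓
b·Ac²: (-1125/1144)·(-13/600) + 31/165·655/1984 = 1/12 ✓
b·A²c: 31/165·55/248 = 1/24 ✓; 4 stages ⇒ order 4.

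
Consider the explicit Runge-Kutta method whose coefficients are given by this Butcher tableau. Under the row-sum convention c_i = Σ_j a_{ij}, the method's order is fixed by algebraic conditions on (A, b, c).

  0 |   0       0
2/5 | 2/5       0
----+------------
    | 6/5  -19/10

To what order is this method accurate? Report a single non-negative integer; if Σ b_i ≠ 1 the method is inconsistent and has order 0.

b = (6/5, -19/10)
c = (0, 2/5)
Σ b_i: 6/5·1 + (-19/10)·1 = -7/10 ≠ 1 ⇒ order 0.

0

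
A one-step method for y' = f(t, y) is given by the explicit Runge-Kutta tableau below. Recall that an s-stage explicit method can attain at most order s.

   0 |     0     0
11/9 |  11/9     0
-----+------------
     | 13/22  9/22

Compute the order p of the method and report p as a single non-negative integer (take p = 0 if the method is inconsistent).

2

b = (13/22, 9/22)
c = (0, 11/9)
Σ b_i: 13/22·1 + 9/22·1 = 1 ✓
b·c: 9/22·11/9 = 1/2 ✓; 2 stages ⇒ order 2.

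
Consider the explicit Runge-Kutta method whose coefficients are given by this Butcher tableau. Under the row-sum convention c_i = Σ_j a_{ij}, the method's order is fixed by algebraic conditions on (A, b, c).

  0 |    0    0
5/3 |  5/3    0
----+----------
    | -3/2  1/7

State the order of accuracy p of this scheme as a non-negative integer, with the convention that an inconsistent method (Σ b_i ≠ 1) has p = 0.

0

b = (-3/2, 1/7)
c = (0, 5/3)
Σ b_i: (-3/2)·1 + 1/7·1 = -19/14 ≠ 1 ⇒ order 0.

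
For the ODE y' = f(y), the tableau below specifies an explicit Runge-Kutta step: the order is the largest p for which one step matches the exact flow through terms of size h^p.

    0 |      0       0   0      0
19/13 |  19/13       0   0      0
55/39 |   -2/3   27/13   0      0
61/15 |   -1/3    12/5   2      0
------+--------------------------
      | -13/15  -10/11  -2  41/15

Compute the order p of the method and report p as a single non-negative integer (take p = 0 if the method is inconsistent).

0

b = (-13/15, -10/11, -2, 41/15)
c = (0, 19/13, 55/39, 61/15)
Ac = (0, 0, 513/169, 1234/195)
Σ b_i: (-13/15)·1 + (-10/11)·1 + (-2)·1 + 41/15·1 = -172/165 ≠ 1 ⇒ order 0.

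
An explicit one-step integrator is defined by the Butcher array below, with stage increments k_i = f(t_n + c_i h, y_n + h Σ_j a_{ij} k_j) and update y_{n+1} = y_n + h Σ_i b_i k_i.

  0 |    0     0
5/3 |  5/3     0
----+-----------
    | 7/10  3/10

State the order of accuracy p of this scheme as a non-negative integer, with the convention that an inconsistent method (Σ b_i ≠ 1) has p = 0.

b = (7/10, 3/10)
c = (0, 5/3)
Σ b_i: 7/10·1 + 3/10·1 = 1 ✓
b·c: 3/10·5/3 = 1/2 ✓; 2 stages ⇒ order 2.

2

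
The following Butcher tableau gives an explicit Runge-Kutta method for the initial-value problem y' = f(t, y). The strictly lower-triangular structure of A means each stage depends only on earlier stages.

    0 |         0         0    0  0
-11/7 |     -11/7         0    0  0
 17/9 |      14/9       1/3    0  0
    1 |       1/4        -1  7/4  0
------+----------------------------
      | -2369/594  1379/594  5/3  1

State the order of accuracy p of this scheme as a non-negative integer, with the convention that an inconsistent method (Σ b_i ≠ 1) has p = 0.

2

b = (-2369/594, 1379/594, 5/3, 1)
c = (0, -11/7, 17/9, 1)
Ac = (0, 0, -11/21, 1229/252)
Σ b_i: (-2369/594)·1 + 1379/594·1 + 5/3·1 + 1·1 = 1 ✓
b·c: 1379/594·(-11/7) + 5/3·17/9 + 1·1 = 1/2 ✓
b·c²: 1379/594·121/49 + 5/3·289/81 + 1·1 = 43135/3402 ≠ 1/3 ⇒ order 2.
b·Ac: 5/3·(-11/21) + 1·1229/252 = 1009/252 ≠ 1/6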